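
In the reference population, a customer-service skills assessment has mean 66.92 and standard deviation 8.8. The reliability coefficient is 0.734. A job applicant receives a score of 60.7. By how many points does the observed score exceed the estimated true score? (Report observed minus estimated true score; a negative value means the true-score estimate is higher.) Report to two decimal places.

T̂ = 0.734(60.7) + 0.266(66.92) = 44.5538 + 17.80072 = 62.3545 → 62.355
X − T̂ = 60.7 − 62.355 = -1.655 → -1.65

-1.65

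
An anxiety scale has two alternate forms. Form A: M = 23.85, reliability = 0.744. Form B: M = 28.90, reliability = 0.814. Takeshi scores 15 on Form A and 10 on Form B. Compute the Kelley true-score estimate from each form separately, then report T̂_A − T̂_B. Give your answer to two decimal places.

T̂_A = 0.744(15) + 0.256(23.85) = 17.2656
T̂_B = 0.814(10) + 0.186(28.90) = 13.5154
T̂_A − T̂_B = 3.7502

3.75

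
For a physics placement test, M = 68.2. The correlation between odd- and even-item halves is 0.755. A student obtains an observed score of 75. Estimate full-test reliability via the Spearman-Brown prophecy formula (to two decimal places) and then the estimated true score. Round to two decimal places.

Spearman-Brown: ρ = 2r/(1 + r) = 2(0.755)/(1 + 0.755) = 1.5100/1.755 = 0.8604 → 0.86
Kelley's formula gives T̂ = 0.86·75 + 0.14·68.2 = 64.50 + 9.548 = 74.048.

74.05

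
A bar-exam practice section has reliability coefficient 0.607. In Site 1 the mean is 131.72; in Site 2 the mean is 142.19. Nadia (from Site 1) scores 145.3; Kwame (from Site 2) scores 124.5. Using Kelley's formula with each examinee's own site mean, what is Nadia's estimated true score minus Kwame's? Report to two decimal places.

8.51

T̂_Nadia = 0.607(145.3) + 0.393(131.72) = 139.9631
T̂_Kwame = 0.607(124.5) + 0.393(142.19) = 131.4522
Difference = 139.9631 − 131.4522 = 8.5109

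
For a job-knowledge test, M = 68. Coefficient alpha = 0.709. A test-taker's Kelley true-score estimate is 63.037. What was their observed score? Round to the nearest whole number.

61

T̂ = ρX + (1 − ρ)μ  ⇒  X = (T̂ − (1 − ρ)μ) / ρ
X = (63.037 − 0.291 × 68) / 0.709 = (63.037 − 19.788) / 0.709 = 43.249 / 0.709 = 61.00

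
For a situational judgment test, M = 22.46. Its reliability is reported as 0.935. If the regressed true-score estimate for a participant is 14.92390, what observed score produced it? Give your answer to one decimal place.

T̂ = ρX + (1 − ρ)μ  ⇒  X = (T̂ − (1 − ρ)μ) / ρ
X = (14.92390 − 0.065 × 22.46) / 0.935 = (14.92390 − 1.45990) / 0.935 = 13.46400 / 0.935 = 14.400

14.4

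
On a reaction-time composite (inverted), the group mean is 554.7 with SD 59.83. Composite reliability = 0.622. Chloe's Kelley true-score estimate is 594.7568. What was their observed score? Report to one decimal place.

619.1

T̂ = ρX + (1 − ρ)μ  ⇒  X = (T̂ − (1 − ρ)μ) / ρ
X = (594.7568 − 0.378 × 554.7) / 0.622 = (594.7568 − 209.6766) / 0.622 = 385.0802 / 0.622 = 619.100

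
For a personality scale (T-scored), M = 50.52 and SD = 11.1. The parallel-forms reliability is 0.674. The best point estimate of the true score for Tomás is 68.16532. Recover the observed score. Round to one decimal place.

T̂ = ρX + (1 − ρ)μ  ⇒  X = (T̂ − (1 − ρ)μ) / ρ
X = (68.16532 − 0.326 × 50.52) / 0.674 = (68.16532 − 16.46952) / 0.674 = 51.69580 / 0.674 = 76.700

76.7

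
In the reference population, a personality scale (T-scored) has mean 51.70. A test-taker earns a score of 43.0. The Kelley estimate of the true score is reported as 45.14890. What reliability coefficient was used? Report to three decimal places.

T̂ = ρX + (1 − ρ)μ  ⇒  T̂ − μ = ρ(X − μ)
ρ = (T̂ − μ)/(X − μ) = (45.14890 − 51.70) / (43.0 − 51.70) = -6.55110 / -8.70 = 0.75300

0.753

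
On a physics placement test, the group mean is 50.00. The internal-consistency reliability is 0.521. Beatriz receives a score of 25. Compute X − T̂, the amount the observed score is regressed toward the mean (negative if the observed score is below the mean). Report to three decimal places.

Weight the observed score by reliability and the mean by (1 − reliability): T̂ = 0.521·25 + 0.479·50.00 = 13.025 + 23.95000 = 36.97500.
X − T̂ = 25 − 36.9750 = -11.9750 → -11.975

-11.975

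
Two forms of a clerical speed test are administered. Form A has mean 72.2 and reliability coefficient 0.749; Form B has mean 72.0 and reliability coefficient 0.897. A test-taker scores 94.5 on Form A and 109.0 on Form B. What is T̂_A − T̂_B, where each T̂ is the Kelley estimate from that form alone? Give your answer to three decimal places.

-16.286

T̂_A = 0.749(94.5) + 0.251(72.2) = 88.90270
T̂_B = 0.897(109.0) + 0.103(72.0) = 105.18900
T̂_A − T̂_B = -16.28630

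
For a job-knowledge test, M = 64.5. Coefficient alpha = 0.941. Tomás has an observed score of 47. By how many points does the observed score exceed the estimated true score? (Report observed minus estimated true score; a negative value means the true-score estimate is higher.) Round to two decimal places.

T̂ = 0.941(47) + 0.059(64.5) = 44.227 + 3.8055 = 48.0325 → 48.032
X − T̂ = 47 − 48.032 = -1.032 → -1.03

-1.03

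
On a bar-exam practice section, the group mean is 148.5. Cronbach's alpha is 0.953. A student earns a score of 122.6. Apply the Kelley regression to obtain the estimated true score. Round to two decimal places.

123.82

T̂ = 0.953(122.6) + 0.047(148.5) = 116.8378 + 6.9795 = 123.817 → 123.82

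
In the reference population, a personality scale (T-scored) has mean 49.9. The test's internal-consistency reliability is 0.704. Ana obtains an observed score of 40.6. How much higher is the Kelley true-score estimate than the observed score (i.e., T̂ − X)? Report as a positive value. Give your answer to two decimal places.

2.75

Kelley's formula gives T̂ = 0.704·40.6 + 0.296·49.9 = 28.5824 + 14.7704 = 43.3528.
T̂ − X = 43.353 − 40.6 = 2.753 → 2.75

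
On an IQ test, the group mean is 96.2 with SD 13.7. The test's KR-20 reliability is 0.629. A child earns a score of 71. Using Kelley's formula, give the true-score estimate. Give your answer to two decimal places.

T̂ = ρX + (1 − ρ)μ
  = 0.629 × 71 + 0.371 × 96.2
  = 44.659 + 35.6902
  = 80.349
  ≈ 80.35

80.35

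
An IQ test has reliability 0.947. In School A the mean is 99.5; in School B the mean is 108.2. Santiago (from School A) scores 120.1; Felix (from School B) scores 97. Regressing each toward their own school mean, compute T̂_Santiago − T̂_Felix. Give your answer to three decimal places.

21.415

T̂_Santiago = 0.947(120.1) + 0.053(99.5) = 119.00820
T̂_Felix = 0.947(97) + 0.053(108.2) = 97.59360
Difference = 119.00820 − 97.59360 = 21.41460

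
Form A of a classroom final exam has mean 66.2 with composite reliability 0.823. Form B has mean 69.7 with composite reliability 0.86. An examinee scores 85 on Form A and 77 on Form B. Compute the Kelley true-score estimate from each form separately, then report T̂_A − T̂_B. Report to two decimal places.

T̂_A = 0.823(85) + 0.177(66.2) = 81.6724
T̂_B = 0.86(77) + 0.14(69.7) = 75.9780
T̂_A − T̂_B = 5.6944

5.69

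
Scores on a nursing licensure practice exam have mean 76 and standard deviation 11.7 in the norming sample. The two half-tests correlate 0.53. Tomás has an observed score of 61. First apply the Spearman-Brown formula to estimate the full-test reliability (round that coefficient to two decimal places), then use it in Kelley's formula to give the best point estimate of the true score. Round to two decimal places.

Spearman-Brown: ρ = 2r/(1 + r) = 2(0.53)/(1 + 0.53) = 1.060/1.53 = 0.6928 → 0.69
T̂ = ρX + (1 − ρ)μ
  = 0.69 × 61 + 0.31 × 76
  = 42.09 + 23.56
  = 65.650
  ≈ 65.65

65.65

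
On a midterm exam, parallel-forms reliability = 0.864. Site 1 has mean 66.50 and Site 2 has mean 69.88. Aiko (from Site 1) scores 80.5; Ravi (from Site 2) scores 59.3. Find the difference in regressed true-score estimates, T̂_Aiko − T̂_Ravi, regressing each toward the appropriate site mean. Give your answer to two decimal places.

17.86

T̂_Aiko = 0.864(80.5) + 0.136(66.50) = 78.5960
T̂_Ravi = 0.864(59.3) + 0.136(69.88) = 60.7389
Difference = 78.5960 − 60.7389 = 17.8571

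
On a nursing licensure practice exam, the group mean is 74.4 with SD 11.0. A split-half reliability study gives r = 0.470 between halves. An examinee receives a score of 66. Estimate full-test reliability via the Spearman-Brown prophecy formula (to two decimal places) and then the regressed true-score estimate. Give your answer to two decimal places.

Spearman-Brown: ρ = 2r/(1 + r) = 2(0.470)/(1 + 0.470) = 0.9400/1.470 = 0.6395 → 0.64
T̂ = 0.64(66) + 0.36(74.4) = 42.24 + 26.784 = 69.024 → 69.02

69.02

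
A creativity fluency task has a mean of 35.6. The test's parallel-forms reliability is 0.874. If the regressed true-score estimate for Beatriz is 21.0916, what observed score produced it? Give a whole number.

T̂ = ρX + (1 − ρ)μ  ⇒  X = (T̂ − (1 − ρ)μ) / ρ
X = (21.0916 − 0.126 × 35.6) / 0.874 = (21.0916 − 4.4856) / 0.874 = 16.6060 / 0.874 = 19.00

19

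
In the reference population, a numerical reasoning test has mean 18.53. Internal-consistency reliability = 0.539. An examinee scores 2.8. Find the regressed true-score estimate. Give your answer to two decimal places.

10.05

T̂ = 0.539(2.8) + 0.461(18.53) = 1.5092 + 8.54233 = 10.052 → 10.05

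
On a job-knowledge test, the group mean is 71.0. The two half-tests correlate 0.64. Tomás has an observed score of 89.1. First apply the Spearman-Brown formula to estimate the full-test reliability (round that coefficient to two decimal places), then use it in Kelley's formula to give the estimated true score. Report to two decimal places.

85.12

Spearman-Brown: ρ = 2r/(1 + r) = 2(0.64)/(1 + 0.64) = 1.280/1.64 = 0.7805 → 0.78
Regress the observed score toward the mean by the unreliability: T̂ = 0.78·89.1 + 0.22·71.0 = 69.498 + 15.620 = 85.118.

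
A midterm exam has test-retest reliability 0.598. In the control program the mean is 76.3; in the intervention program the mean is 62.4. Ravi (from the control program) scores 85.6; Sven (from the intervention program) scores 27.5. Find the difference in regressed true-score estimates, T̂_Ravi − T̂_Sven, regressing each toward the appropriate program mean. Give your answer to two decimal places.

40.33

T̂_Ravi = 0.598(85.6) + 0.402(76.3) = 81.8614
T̂_Sven = 0.598(27.5) + 0.402(62.4) = 41.5298
Difference = 81.8614 − 41.5298 = 40.3316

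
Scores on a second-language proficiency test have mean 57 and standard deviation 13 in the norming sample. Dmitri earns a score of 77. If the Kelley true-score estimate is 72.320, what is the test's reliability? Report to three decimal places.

T̂ = ρX + (1 − ρ)μ  ⇒  T̂ − μ = ρ(X − μ)
ρ = (T̂ − μ)/(X − μ) = (72.320 − 57) / (77 − 57) = 15.320 / 20.0 = 0.76600

0.766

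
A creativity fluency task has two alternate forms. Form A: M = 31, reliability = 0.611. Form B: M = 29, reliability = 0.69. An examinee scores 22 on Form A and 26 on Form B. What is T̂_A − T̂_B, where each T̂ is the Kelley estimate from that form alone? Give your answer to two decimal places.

T̂_A = 0.611(22) + 0.389(31) = 25.5010
T̂_B = 0.69(26) + 0.31(29) = 26.9300
T̂_A − T̂_B = -1.4290

-1.43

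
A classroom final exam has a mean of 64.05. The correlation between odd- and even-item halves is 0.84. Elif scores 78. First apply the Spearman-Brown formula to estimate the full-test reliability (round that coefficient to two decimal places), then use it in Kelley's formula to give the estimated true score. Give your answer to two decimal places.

Spearman-Brown: ρ = 2r/(1 + r) = 2(0.84)/(1 + 0.84) = 1.680/1.84 = 0.9130 → 0.91
T̂ = ρX + (1 − ρ)μ
  = 0.91 × 78 + 0.09 × 64.05
  = 70.98 + 5.7645
  = 76.745
  ≈ 76.74

76.74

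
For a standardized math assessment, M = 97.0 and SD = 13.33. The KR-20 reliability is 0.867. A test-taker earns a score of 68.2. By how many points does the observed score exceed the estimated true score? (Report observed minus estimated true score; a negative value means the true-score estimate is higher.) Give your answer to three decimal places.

T̂ = ρX + (1 − ρ)μ
  = 0.867 × 68.2 + 0.133 × 97.0
  = 59.1294 + 12.9010
  = 72.03040
  ≈ 72.0304
X − T̂ = 68.2 − 72.0304 = -3.8304 → -3.830

-3.830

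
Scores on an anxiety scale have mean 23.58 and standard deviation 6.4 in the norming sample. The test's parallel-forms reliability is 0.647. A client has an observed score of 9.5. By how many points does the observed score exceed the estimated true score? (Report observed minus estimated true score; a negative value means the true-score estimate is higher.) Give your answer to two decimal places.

-4.97

T̂ = 0.647(9.5) + 0.353(23.58) = 6.1465 + 8.32374 = 14.4702 → 14.470
X − T̂ = 9.5 − 14.470 = -4.970 → -4.97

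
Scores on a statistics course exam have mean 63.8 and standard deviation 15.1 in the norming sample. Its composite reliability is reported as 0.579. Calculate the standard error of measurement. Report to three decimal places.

SEM = SD · √(1 − ρ) = 15.1 × √0.421 = 15.1 × 0.6488 = 9.7976

9.798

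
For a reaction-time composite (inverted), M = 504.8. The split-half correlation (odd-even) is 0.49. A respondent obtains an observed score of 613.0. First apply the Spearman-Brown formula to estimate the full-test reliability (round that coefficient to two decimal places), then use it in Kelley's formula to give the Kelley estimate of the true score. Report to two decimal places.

576.21

Spearman-Brown: ρ = 2r/(1 + r) = 2(0.49)/(1 + 0.49) = 0.980/1.49 = 0.6577 → 0.66
T̂ = 0.66(613.0) + 0.34(504.8) = 404.580 + 171.632 = 576.212 → 576.21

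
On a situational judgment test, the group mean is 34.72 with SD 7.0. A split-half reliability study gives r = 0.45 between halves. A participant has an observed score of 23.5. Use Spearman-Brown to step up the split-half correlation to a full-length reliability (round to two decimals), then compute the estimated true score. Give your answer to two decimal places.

Spearman-Brown: ρ = 2r/(1 + r) = 2(0.45)/(1 + 0.45) = 0.900/1.45 = 0.6207 → 0.62
T̂ = ρX + (1 − ρ)μ
  = 0.62 × 23.5 + 0.38 × 34.72
  = 14.570 + 13.1936
  = 27.764
  ≈ 27.76

27.76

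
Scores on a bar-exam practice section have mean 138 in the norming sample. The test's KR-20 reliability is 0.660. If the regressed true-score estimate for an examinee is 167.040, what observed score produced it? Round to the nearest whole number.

T̂ = ρX + (1 − ρ)μ  ⇒  X = (T̂ − (1 − ρ)μ) / ρ
X = (167.040 − 0.340 × 138) / 0.660 = (167.040 − 46.920) / 0.660 = 120.120 / 0.660 = 182.00

182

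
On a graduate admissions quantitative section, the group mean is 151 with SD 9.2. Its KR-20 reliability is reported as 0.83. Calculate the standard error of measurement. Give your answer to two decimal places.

SEM = SD · √(1 − ρ) = 9.2 × √0.17 = 9.2 × 0.4123 = 3.793

3.79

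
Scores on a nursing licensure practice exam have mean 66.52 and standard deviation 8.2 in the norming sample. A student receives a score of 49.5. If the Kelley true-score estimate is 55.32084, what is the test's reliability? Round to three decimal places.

0.658

T̂ = ρX + (1 − ρ)μ  ⇒  T̂ − μ = ρ(X − μ)
ρ = (T̂ − μ)/(X − μ) = (55.32084 − 66.52) / (49.5 − 66.52) = -11.19916 / -17.02 = 0.65800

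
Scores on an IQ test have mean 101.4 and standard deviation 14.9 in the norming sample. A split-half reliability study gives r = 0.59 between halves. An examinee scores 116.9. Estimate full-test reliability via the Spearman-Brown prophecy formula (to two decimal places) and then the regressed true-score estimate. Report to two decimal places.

112.87

Spearman-Brown: ρ = 2r/(1 + r) = 2(0.59)/(1 + 0.59) = 1.180/1.59 = 0.7421 → 0.74
T̂ = 0.74(116.9) + 0.26(101.4) = 86.506 + 26.364 = 112.870 → 112.87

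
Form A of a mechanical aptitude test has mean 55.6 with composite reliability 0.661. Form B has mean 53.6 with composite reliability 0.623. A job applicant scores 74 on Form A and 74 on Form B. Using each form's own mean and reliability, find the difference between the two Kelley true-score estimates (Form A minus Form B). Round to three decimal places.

1.453

T̂_A = 0.661(74) + 0.339(55.6) = 67.76240
T̂_B = 0.623(74) + 0.377(53.6) = 66.30920
T̂_A − T̂_B = 1.45320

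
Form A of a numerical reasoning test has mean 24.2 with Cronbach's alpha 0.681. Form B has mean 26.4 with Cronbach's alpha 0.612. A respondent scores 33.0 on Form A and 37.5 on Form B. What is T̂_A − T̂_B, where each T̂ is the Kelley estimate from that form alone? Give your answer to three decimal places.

T̂_A = 0.681(33.0) + 0.319(24.2) = 30.19280
T̂_B = 0.612(37.5) + 0.388(26.4) = 33.19320
T̂_A − T̂_B = -3.00040

-3.000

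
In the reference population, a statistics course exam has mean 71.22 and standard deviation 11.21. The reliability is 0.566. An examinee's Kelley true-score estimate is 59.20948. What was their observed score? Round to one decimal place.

50.0

T̂ = ρX + (1 − ρ)μ  ⇒  X = (T̂ − (1 − ρ)μ) / ρ
X = (59.20948 − 0.434 × 71.22) / 0.566 = (59.20948 − 30.90948) / 0.566 = 28.30000 / 0.566 = 50.000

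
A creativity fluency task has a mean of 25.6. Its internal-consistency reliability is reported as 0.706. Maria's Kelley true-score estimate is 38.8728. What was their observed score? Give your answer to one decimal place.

T̂ = ρX + (1 − ρ)μ  ⇒  X = (T̂ − (1 − ρ)μ) / ρ
X = (38.8728 − 0.294 × 25.6) / 0.706 = (38.8728 − 7.5264) / 0.706 = 31.3464 / 0.706 = 44.400

44.4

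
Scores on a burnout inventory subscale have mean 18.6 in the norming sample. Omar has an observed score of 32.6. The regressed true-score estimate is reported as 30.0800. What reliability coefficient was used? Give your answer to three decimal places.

0.820

T̂ = ρX + (1 − ρ)μ  ⇒  T̂ − μ = ρ(X − μ)
ρ = (T̂ − μ)/(X − μ) = (30.0800 − 18.6) / (32.6 − 18.6) = 11.4800 / 14.0 = 0.82000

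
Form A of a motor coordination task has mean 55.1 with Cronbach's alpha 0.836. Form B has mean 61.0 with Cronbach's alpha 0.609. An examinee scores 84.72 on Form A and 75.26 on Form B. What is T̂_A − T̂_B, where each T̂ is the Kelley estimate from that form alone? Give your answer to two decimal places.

10.18

T̂_A = 0.836(84.72) + 0.164(55.1) = 79.8623
T̂_B = 0.609(75.26) + 0.391(61.0) = 69.6843
T̂_A − T̂_B = 10.1780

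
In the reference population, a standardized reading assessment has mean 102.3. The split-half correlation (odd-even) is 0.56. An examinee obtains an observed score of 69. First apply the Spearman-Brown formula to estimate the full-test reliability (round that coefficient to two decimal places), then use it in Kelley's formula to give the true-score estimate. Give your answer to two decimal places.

Spearman-Brown: ρ = 2r/(1 + r) = 2(0.56)/(1 + 0.56) = 1.120/1.56 = 0.7179 → 0.72
Weight the observed score by reliability and the mean by (1 − reliability): T̂ = 0.72·69 + 0.28·102.3 = 49.68 + 28.644 = 78.324.

78.32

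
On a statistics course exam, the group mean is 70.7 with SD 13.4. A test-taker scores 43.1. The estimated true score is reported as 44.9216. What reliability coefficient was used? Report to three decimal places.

0.934

T̂ = ρX + (1 − ρ)μ  ⇒  T̂ − μ = ρ(X − μ)
ρ = (T̂ − μ)/(X − μ) = (44.9216 − 70.7) / (43.1 − 70.7) = -25.7784 / -27.6 = 0.93400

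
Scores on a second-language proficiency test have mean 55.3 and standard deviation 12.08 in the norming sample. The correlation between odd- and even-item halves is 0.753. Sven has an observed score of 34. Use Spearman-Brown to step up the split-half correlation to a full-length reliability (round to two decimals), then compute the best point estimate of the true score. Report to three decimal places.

36.982

Spearman-Brown: ρ = 2r/(1 + r) = 2(0.753)/(1 + 0.753) = 1.5060/1.753 = 0.8591 → 0.86
Kelley's formula gives T̂ = 0.86·34 + 0.14·55.3 = 29.24 + 7.742 = 36.9820.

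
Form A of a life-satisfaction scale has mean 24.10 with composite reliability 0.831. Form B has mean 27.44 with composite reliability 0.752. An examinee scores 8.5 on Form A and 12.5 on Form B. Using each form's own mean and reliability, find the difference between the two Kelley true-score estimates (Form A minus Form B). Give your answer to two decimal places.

-5.07

T̂_A = 0.831(8.5) + 0.169(24.10) = 11.1364
T̂_B = 0.752(12.5) + 0.248(27.44) = 16.2051
T̂_A − T̂_B = -5.0687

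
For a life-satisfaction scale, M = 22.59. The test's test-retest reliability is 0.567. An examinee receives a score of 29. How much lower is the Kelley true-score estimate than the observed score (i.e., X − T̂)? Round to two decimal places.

T̂ = 0.567(29) + 0.433(22.59) = 16.443 + 9.78147 = 26.2245 → 26.224
X − T̂ = 29 − 26.224 = 2.776 → 2.78

2.78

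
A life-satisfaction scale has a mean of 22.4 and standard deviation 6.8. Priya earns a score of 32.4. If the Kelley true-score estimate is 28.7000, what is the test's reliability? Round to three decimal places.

0.630

T̂ = ρX + (1 − ρ)μ  ⇒  T̂ − μ = ρ(X − μ)
ρ = (T̂ − μ)/(X − μ) = (28.7000 − 22.4) / (32.4 − 22.4) = 6.3000 / 10.0 = 0.63000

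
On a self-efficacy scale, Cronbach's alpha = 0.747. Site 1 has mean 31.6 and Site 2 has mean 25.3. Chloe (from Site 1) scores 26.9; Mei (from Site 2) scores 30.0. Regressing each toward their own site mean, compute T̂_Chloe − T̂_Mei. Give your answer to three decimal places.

T̂_Chloe = 0.747(26.9) + 0.253(31.6) = 28.08910
T̂_Mei = 0.747(30.0) + 0.253(25.3) = 28.81090
Difference = 28.08910 − 28.81090 = -0.72180

-0.722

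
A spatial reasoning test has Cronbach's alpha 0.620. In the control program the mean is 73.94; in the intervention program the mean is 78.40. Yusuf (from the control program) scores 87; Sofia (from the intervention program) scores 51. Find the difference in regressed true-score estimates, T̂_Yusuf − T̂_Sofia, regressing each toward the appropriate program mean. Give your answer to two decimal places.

20.63

T̂_Yusuf = 0.620(87) + 0.380(73.94) = 82.0372
T̂_Sofia = 0.620(51) + 0.380(78.40) = 61.4120
Difference = 82.0372 − 61.4120 = 20.6252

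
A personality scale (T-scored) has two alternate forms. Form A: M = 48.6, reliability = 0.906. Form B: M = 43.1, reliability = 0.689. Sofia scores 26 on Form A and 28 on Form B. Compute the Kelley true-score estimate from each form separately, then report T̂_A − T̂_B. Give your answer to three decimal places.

-4.572

T̂_A = 0.906(26) + 0.094(48.6) = 28.12440
T̂_B = 0.689(28) + 0.311(43.1) = 32.69610
T̂_A − T̂_B = -4.57170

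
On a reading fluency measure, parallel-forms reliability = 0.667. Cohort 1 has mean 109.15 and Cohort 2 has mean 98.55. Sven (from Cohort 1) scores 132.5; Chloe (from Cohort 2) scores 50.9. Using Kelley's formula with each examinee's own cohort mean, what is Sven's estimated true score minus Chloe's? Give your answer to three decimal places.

57.957

T̂_Sven = 0.667(132.5) + 0.333(109.15) = 124.72445
T̂_Chloe = 0.667(50.9) + 0.333(98.55) = 66.76745
Difference = 124.72445 − 66.76745 = 57.95700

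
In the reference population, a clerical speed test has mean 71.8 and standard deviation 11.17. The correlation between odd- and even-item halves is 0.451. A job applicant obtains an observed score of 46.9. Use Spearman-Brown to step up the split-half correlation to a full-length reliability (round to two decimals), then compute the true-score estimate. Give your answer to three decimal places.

Spearman-Brown: ρ = 2r/(1 + r) = 2(0.451)/(1 + 0.451) = 0.9020/1.451 = 0.6216 → 0.62
Kelley's formula gives T̂ = 0.62·46.9 + 0.38·71.8 = 29.078 + 27.284 = 56.3620.

56.362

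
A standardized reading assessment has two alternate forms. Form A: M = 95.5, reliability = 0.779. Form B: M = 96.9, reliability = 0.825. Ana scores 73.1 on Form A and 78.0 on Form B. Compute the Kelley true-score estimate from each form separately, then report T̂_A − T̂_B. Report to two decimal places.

-3.26

T̂_A = 0.779(73.1) + 0.221(95.5) = 78.0504
T̂_B = 0.825(78.0) + 0.175(96.9) = 81.3075
T̂_A − T̂_B = -3.2571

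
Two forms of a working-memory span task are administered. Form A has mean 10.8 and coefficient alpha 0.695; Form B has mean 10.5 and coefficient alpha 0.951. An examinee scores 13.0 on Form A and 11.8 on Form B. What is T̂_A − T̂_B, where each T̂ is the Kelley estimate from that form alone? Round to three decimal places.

T̂_A = 0.695(13.0) + 0.305(10.8) = 12.32900
T̂_B = 0.951(11.8) + 0.049(10.5) = 11.73630
T̂_A − T̂_B = 0.59270

0.593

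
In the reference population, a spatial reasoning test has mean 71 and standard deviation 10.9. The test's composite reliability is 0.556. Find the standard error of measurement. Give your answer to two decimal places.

7.26

SEM = SD · √(1 − ρ) = 10.9 × √0.444 = 10.9 × 0.6663 = 7.263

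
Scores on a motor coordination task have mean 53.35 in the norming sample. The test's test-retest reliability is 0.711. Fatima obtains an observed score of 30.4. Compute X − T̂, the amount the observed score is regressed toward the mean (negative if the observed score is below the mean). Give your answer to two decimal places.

-6.63

T̂ = ρX + (1 − ρ)μ
  = 0.711 × 30.4 + 0.289 × 53.35
  = 21.6144 + 15.41815
  = 37.0325
  ≈ 37.033
X − T̂ = 30.4 − 37.033 = -6.633 → -6.63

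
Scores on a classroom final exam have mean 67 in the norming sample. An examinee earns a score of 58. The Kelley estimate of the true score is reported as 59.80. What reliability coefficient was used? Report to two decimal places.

0.80

T̂ = ρX + (1 − ρ)μ  ⇒  T̂ − μ = ρ(X − μ)
ρ = (T̂ − μ)/(X − μ) = (59.80 − 67) / (58 − 67) = -7.20 / -9.0 = 0.8000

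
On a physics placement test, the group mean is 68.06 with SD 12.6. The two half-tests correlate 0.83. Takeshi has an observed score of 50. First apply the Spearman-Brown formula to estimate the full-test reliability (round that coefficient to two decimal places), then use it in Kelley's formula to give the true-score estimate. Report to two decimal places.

Spearman-Brown: ρ = 2r/(1 + r) = 2(0.83)/(1 + 0.83) = 1.660/1.83 = 0.9071 → 0.91
T̂ = 0.91(50) + 0.09(68.06) = 45.50 + 6.1254 = 51.625 → 51.63

51.63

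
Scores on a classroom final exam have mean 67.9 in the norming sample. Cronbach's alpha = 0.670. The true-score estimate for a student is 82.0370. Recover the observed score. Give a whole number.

T̂ = ρX + (1 − ρ)μ  ⇒  X = (T̂ − (1 − ρ)μ) / ρ
X = (82.0370 − 0.330 × 67.9) / 0.670 = (82.0370 − 22.4070) / 0.670 = 59.6300 / 0.670 = 89.00

89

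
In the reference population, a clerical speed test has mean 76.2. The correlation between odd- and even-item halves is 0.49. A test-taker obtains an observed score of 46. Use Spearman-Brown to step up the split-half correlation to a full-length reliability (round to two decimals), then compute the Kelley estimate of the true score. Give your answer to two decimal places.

Spearman-Brown: ρ = 2r/(1 + r) = 2(0.49)/(1 + 0.49) = 0.980/1.49 = 0.6577 → 0.66
Weight the observed score by reliability and the mean by (1 − reliability): T̂ = 0.66·46 + 0.34·76.2 = 30.36 + 25.908 = 56.268.

56.27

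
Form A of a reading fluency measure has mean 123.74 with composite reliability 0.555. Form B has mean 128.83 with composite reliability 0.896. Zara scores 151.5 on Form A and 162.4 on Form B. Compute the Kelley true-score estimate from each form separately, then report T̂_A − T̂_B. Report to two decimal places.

T̂_A = 0.555(151.5) + 0.445(123.74) = 139.1468
T̂_B = 0.896(162.4) + 0.104(128.83) = 158.9087
T̂_A − T̂_B = -19.7619

-19.76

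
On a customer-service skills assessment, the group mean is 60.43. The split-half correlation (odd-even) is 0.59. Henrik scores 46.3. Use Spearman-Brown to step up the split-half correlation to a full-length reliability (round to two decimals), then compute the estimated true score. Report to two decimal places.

49.97

Spearman-Brown: ρ = 2r/(1 + r) = 2(0.59)/(1 + 0.59) = 1.180/1.59 = 0.7421 → 0.74
T̂ = 0.74(46.3) + 0.26(60.43) = 34.262 + 15.7118 = 49.974 → 49.97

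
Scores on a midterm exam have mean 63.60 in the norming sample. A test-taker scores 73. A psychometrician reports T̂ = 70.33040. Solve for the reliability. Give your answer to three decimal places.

0.716

T̂ = ρX + (1 − ρ)μ  ⇒  T̂ − μ = ρ(X − μ)
ρ = (T̂ − μ)/(X − μ) = (70.33040 − 63.60) / (73 − 63.60) = 6.73040 / 9.40 = 0.71600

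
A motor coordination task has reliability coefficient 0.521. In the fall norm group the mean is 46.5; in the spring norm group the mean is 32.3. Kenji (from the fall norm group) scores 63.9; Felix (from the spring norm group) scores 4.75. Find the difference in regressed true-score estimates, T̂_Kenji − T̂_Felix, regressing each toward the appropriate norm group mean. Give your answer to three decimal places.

37.619

T̂_Kenji = 0.521(63.9) + 0.479(46.5) = 55.56540
T̂_Felix = 0.521(4.75) + 0.479(32.3) = 17.94645
Difference = 55.56540 − 17.94645 = 37.61895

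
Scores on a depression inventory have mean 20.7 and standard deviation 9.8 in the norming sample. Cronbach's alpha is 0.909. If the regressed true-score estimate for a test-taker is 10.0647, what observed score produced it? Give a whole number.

9

T̂ = ρX + (1 − ρ)μ  ⇒  X = (T̂ − (1 − ρ)μ) / ρ
X = (10.0647 − 0.091 × 20.7) / 0.909 = (10.0647 − 1.8837) / 0.909 = 8.1810 / 0.909 = 9.00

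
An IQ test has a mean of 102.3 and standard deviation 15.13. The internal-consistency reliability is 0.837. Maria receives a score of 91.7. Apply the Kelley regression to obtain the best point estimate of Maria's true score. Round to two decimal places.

T̂ = ρX + (1 − ρ)μ
  = 0.837 × 91.7 + 0.163 × 102.3
  = 76.7529 + 16.6749
  = 93.428
  ≈ 93.43

93.43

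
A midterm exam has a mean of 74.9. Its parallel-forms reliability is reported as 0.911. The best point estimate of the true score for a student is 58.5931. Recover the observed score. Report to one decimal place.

57.0

T̂ = ρX + (1 − ρ)μ  ⇒  X = (T̂ − (1 − ρ)μ) / ρ
X = (58.5931 − 0.089 × 74.9) / 0.911 = (58.5931 − 6.6661) / 0.911 = 51.9270 / 0.911 = 57.000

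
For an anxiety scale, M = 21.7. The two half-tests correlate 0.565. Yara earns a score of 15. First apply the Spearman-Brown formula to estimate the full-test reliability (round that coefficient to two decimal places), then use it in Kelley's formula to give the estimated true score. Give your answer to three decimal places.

16.876

Spearman-Brown: ρ = 2r/(1 + r) = 2(0.565)/(1 + 0.565) = 1.1300/1.565 = 0.7220 → 0.72
T̂ = 0.72(15) + 0.28(21.7) = 10.80 + 6.076 = 16.8760 → 16.876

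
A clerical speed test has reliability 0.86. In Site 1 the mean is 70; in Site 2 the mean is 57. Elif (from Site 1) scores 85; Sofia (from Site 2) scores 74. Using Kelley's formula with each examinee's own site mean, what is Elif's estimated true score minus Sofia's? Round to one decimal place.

11.3

T̂_Elif = 0.86(85) + 0.14(70) = 82.900
T̂_Sofia = 0.86(74) + 0.14(57) = 71.620
Difference = 82.900 − 71.620 = 11.280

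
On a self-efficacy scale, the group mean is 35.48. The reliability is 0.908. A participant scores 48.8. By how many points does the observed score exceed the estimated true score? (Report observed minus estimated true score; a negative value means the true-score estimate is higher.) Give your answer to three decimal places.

Weight the observed score by reliability and the mean by (1 − reliability): T̂ = 0.908·48.8 + 0.092·35.48 = 44.3104 + 3.26416 = 47.57456.
X − T̂ = 48.8 − 47.5746 = 1.2254 → 1.225

1.225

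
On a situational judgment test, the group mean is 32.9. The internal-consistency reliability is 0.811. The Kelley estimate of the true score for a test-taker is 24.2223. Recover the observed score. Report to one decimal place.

T̂ = ρX + (1 − ρ)μ  ⇒  X = (T̂ − (1 − ρ)μ) / ρ
X = (24.2223 − 0.189 × 32.9) / 0.811 = (24.2223 − 6.2181) / 0.811 = 18.0042 / 0.811 = 22.200

22.2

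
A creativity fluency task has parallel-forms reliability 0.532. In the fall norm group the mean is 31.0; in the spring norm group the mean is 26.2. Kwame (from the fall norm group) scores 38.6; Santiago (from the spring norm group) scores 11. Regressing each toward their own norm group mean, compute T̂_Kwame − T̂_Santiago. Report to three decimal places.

T̂_Kwame = 0.532(38.6) + 0.468(31.0) = 35.04320
T̂_Santiago = 0.532(11) + 0.468(26.2) = 18.11360
Difference = 35.04320 − 18.11360 = 16.92960

16.930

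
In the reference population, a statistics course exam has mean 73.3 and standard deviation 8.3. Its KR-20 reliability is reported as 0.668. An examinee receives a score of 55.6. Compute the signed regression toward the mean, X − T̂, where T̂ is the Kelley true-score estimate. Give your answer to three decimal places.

T̂ = 0.668(55.6) + 0.332(73.3) = 37.1408 + 24.3356 = 61.47640 → 61.4764
X − T̂ = 55.6 − 61.4764 = -5.8764 → -5.876

-5.876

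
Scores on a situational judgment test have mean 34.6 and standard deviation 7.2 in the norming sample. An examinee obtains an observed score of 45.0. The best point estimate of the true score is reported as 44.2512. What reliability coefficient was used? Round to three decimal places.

T̂ = ρX + (1 − ρ)μ  ⇒  T̂ − μ = ρ(X − μ)
ρ = (T̂ − μ)/(X − μ) = (44.2512 − 34.6) / (45.0 − 34.6) = 9.6512 / 10.4 = 0.92800

0.928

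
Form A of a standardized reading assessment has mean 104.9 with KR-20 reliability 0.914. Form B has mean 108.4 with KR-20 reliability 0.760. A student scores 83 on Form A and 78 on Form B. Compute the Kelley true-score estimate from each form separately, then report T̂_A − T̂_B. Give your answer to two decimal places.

T̂_A = 0.914(83) + 0.086(104.9) = 84.8834
T̂_B = 0.760(78) + 0.240(108.4) = 85.2960
T̂_A − T̂_B = -0.4126

-0.41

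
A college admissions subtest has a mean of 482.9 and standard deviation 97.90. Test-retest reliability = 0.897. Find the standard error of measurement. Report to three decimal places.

31.420

SEM = SD · √(1 − ρ) = 97.90 × √0.103 = 97.90 × 0.3209 = 31.4196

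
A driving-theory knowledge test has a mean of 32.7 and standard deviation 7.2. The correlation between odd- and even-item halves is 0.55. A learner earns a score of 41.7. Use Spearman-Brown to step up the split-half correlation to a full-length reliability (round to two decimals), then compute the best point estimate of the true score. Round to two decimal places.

Spearman-Brown: ρ = 2r/(1 + r) = 2(0.55)/(1 + 0.55) = 1.100/1.55 = 0.7097 → 0.71
Regress the observed score toward the mean by the unreliability: T̂ = 0.71·41.7 + 0.29·32.7 = 29.607 + 9.483 = 39.090.

39.09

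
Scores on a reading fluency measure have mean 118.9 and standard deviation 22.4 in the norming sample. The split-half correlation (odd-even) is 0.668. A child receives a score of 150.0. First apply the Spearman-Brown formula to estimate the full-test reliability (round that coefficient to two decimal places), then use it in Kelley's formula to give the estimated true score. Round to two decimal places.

Spearman-Brown: ρ = 2r/(1 + r) = 2(0.668)/(1 + 0.668) = 1.3360/1.668 = 0.8010 → 0.80
T̂ = ρX + (1 − ρ)μ
  = 0.80 × 150.0 + 0.20 × 118.9
  = 120.000 + 23.780
  = 143.780
  ≈ 143.78

143.78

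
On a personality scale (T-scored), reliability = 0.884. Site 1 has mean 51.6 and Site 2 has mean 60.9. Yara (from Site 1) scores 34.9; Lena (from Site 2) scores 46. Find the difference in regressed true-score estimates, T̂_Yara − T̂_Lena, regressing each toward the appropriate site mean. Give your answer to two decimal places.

T̂_Yara = 0.884(34.9) + 0.116(51.6) = 36.8372
T̂_Lena = 0.884(46) + 0.116(60.9) = 47.7284
Difference = 36.8372 − 47.7284 = -10.8912

-10.89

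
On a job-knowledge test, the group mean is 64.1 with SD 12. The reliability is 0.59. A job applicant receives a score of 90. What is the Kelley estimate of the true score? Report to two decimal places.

T̂ = 0.59(90) + 0.41(64.1) = 53.10 + 26.281 = 79.381 → 79.38

79.38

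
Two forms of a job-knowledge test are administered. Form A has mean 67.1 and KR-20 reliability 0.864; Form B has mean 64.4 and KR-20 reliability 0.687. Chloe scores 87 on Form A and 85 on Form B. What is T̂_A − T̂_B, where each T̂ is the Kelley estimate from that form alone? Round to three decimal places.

5.741

T̂_A = 0.864(87) + 0.136(67.1) = 84.29360
T̂_B = 0.687(85) + 0.313(64.4) = 78.55220
T̂_A − T̂_B = 5.74140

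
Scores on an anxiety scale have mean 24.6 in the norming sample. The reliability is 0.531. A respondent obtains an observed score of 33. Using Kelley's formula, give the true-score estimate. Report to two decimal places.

29.06

Weight the observed score by reliability and the mean by (1 − reliability): T̂ = 0.531·33 + 0.469·24.6 = 17.523 + 11.5374 = 29.060.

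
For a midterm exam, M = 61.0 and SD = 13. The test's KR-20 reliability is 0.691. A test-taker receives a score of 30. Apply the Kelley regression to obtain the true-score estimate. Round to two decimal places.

39.58

T̂ = 0.691(30) + 0.309(61.0) = 20.730 + 18.8490 = 39.579 → 39.58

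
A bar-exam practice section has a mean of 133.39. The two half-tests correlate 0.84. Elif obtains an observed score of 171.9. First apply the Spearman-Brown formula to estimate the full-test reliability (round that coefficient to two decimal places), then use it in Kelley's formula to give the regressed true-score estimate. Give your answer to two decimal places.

Spearman-Brown: ρ = 2r/(1 + r) = 2(0.84)/(1 + 0.84) = 1.680/1.84 = 0.9130 → 0.91
T̂ = 0.91(171.9) + 0.09(133.39) = 156.429 + 12.0051 = 168.434 → 168.43

168.43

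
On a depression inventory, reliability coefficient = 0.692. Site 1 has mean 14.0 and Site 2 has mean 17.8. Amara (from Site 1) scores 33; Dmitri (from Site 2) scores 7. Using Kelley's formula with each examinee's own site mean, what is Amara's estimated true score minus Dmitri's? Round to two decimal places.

16.82

T̂_Amara = 0.692(33) + 0.308(14.0) = 27.1480
T̂_Dmitri = 0.692(7) + 0.308(17.8) = 10.3264
Difference = 27.1480 − 10.3264 = 16.8216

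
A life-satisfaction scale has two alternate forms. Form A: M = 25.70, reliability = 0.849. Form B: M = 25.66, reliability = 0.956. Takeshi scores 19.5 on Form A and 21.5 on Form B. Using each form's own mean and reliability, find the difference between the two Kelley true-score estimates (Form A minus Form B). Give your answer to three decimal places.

-1.247

T̂_A = 0.849(19.5) + 0.151(25.70) = 20.43620
T̂_B = 0.956(21.5) + 0.044(25.66) = 21.68304
T̂_A − T̂_B = -1.24684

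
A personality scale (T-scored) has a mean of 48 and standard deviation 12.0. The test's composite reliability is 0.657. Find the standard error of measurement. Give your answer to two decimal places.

SEM = SD · √(1 − ρ) = 12.0 × √0.343 = 12.0 × 0.5857 = 7.028

7.03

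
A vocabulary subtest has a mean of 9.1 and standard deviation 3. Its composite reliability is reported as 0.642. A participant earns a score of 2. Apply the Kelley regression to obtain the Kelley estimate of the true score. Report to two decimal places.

Kelley's formula gives T̂ = 0.642·2 + 0.358·9.1 = 1.284 + 3.2578 = 4.542.

4.54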